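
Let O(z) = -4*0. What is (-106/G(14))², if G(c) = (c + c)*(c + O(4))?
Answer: 2809/38416 ≈ 0.073121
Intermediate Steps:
O(z) = 0
G(c) = 2*c² (G(c) = (c + c)*(c + 0) = (2*c)*c = 2*c²)
(-106/G(14))² = (-106/(2*14²))² = (-106/(2*196))² = (-106/392)² = (-106*1/392)² = (-53/196)² = 2809/38416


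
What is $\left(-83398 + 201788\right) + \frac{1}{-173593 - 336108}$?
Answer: $\frac{60343501389}{509701} \approx 1.1839 \cdot 10^{5}$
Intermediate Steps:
$\left(-83398 + 201788\right) + \frac{1}{-173593 - 336108} = 118390 + \frac{1}{-509701} = 118390 - \frac{1}{509701} = \frac{60343501389}{509701}$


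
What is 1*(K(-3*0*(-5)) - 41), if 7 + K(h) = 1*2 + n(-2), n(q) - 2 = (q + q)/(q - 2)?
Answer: -43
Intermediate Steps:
n(q) = 2 + 2*q/(-2 + q) (n(q) = 2 + (q + q)/(q - 2) = 2 + (2*q)/(-2 + q) = 2 + 2*q/(-2 + q))
K(h) = -2 (K(h) = -7 + (1*2 + 4*(-1 - 2)/(-2 - 2)) = -7 + (2 + 4*(-3)/(-4)) = -7 + (2 + 4*(-¼)*(-3)) = -7 + (2 + 3) = -7 + 5 = -2)
1*(K(-3*0*(-5)) - 41) = 1*(-2 - 41) = 1*(-43) = -43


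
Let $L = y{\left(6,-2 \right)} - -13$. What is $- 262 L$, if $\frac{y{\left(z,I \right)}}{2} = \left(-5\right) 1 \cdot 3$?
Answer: $4454$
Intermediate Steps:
$y{\left(z,I \right)} = -30$ ($y{\left(z,I \right)} = 2 \left(-5\right) 1 \cdot 3 = 2 \left(\left(-5\right) 3\right) = 2 \left(-15\right) = -30$)
$L = -17$ ($L = -30 - -13 = -30 + 13 = -17$)
$- 262 L = \left(-262\right) \left(-17\right) = 4454$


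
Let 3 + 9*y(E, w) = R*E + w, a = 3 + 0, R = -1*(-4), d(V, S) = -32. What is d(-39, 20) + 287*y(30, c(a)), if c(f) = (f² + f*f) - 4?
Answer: 37309/9 ≈ 4145.4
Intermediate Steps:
R = 4
a = 3
c(f) = -4 + 2*f² (c(f) = (f² + f²) - 4 = 2*f² - 4 = -4 + 2*f²)
y(E, w) = -⅓ + w/9 + 4*E/9 (y(E, w) = -⅓ + (4*E + w)/9 = -⅓ + (w + 4*E)/9 = -⅓ + (w/9 + 4*E/9) = -⅓ + w/9 + 4*E/9)
d(-39, 20) + 287*y(30, c(a)) = -32 + 287*(-⅓ + (-4 + 2*3²)/9 + (4/9)*30) = -32 + 287*(-⅓ + (-4 + 2*9)/9 + 40/3) = -32 + 287*(-⅓ + (-4 + 18)/9 + 40/3) = -32 + 287*(-⅓ + (⅑)*14 + 40/3) = -32 + 287*(-⅓ + 14/9 + 40/3) = -32 + 287*(131/9) = -32 + 37597/9 = 37309/9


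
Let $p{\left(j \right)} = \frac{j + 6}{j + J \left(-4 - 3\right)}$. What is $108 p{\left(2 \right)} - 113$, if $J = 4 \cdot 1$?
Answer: $- \frac{1901}{13} \approx -146.23$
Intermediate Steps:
$J = 4$
$p{\left(j \right)} = \frac{6 + j}{-28 + j}$ ($p{\left(j \right)} = \frac{j + 6}{j + 4 \left(-4 - 3\right)} = \frac{6 + j}{j + 4 \left(-7\right)} = \frac{6 + j}{j - 28} = \frac{6 + j}{-28 + j}$)
$108 p{\left(2 \right)} - 113 = 108 \frac{6 + 2}{-28 + 2} - 113 = 108 \frac{1}{-26} \cdot 8 - 113 = 108 \left(\left(- \frac{1}{26}\right) 8\right) - 113 = 108 \left(- \frac{4}{13}\right) - 113 = - \frac{432}{13} - 113 = - \frac{1901}{13}$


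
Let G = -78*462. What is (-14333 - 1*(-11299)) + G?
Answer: -39070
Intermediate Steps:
G = -36036
(-14333 - 1*(-11299)) + G = (-14333 - 1*(-11299)) - 36036 = (-14333 + 11299) - 36036 = -3034 - 36036 = -39070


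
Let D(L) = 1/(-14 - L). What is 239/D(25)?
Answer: -9321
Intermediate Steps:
239/D(25) = 239/((-1/(14 + 25))) = 239/((-1/39)) = 239/((-1*1/39)) = 239/(-1/39) = 239*(-39) = -9321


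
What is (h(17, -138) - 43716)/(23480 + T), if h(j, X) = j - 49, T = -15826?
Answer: -21874/3827 ≈ -5.7157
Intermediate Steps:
h(j, X) = -49 + j
(h(17, -138) - 43716)/(23480 + T) = ((-49 + 17) - 43716)/(23480 - 15826) = (-32 - 43716)/7654 = -43748*1/7654 = -21874/3827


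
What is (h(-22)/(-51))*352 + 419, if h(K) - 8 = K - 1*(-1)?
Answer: 25945/51 ≈ 508.73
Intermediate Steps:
h(K) = 9 + K (h(K) = 8 + (K - 1*(-1)) = 8 + (K + 1) = 8 + (1 + K) = 9 + K)
(h(-22)/(-51))*352 + 419 = ((9 - 22)/(-51))*352 + 419 = -13*(-1/51)*352 + 419 = (13/51)*352 + 419 = 4576/51 + 419 = 25945/51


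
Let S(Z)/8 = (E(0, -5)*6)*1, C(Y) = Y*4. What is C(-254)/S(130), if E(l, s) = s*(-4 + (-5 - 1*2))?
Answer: -127/330 ≈ -0.38485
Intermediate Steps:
C(Y) = 4*Y
E(l, s) = -11*s (E(l, s) = s*(-4 + (-5 - 2)) = s*(-4 - 7) = s*(-11) = -11*s)
S(Z) = 2640 (S(Z) = 8*((-11*(-5)*6)*1) = 8*((55*6)*1) = 8*(330*1) = 8*330 = 2640)
C(-254)/S(130) = (4*(-254))/2640 = -1016*1/2640 = -127/330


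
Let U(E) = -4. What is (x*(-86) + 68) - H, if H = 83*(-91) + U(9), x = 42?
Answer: 4013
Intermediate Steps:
H = -7557 (H = 83*(-91) - 4 = -7553 - 4 = -7557)
(x*(-86) + 68) - H = (42*(-86) + 68) - 1*(-7557) = (-3612 + 68) + 7557 = -3544 + 7557 = 4013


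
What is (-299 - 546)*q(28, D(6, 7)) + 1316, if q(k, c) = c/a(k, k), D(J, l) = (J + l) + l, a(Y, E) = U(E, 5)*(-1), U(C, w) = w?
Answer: 4696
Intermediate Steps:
a(Y, E) = -5 (a(Y, E) = 5*(-1) = -5)
D(J, l) = J + 2*l
q(k, c) = -c/5 (q(k, c) = c/(-5) = c*(-⅕) = -c/5)
(-299 - 546)*q(28, D(6, 7)) + 1316 = (-299 - 546)*(-(6 + 2*7)/5) + 1316 = -(-169)*(6 + 14) + 1316 = -(-169)*20 + 1316 = -845*(-4) + 1316 = 3380 + 1316 = 4696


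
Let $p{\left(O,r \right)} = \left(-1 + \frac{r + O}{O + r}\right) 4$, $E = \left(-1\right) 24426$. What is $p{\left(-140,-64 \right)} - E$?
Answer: $24426$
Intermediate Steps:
$E = -24426$
$p{\left(O,r \right)} = 0$ ($p{\left(O,r \right)} = \left(-1 + \frac{O + r}{O + r}\right) 4 = \left(-1 + 1\right) 4 = 0 \cdot 4 = 0$)
$p{\left(-140,-64 \right)} - E = 0 - -24426 = 0 + 24426 = 24426$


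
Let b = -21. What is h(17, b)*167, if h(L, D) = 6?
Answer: 1002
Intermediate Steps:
h(17, b)*167 = 6*167 = 1002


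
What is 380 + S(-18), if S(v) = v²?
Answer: 704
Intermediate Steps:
380 + S(-18) = 380 + (-18)² = 380 + 324 = 704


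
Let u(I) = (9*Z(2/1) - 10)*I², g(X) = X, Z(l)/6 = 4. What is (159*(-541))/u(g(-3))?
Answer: -28673/618 ≈ -46.396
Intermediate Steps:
Z(l) = 24 (Z(l) = 6*4 = 24)
u(I) = 206*I² (u(I) = (9*24 - 10)*I² = (216 - 10)*I² = 206*I²)
(159*(-541))/u(g(-3)) = (159*(-541))/((206*(-3)²)) = -86019/(206*9) = -86019/1854 = -86019*1/1854 = -28673/618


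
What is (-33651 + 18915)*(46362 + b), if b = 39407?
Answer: -1263891984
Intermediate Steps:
(-33651 + 18915)*(46362 + b) = (-33651 + 18915)*(46362 + 39407) = -14736*85769 = -1263891984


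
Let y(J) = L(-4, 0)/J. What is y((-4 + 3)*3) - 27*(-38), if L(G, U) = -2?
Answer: 3080/3 ≈ 1026.7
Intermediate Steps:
y(J) = -2/J
y((-4 + 3)*3) - 27*(-38) = -2*1/(3*(-4 + 3)) - 27*(-38) = -2/((-1*3)) + 1026 = -2/(-3) + 1026 = -2*(-⅓) + 1026 = ⅔ + 1026 = 3080/3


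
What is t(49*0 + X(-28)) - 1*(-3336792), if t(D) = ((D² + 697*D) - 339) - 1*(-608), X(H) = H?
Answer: 3318329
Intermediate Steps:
t(D) = 269 + D² + 697*D (t(D) = (-339 + D² + 697*D) + 608 = 269 + D² + 697*D)
t(49*0 + X(-28)) - 1*(-3336792) = (269 + (49*0 - 28)² + 697*(49*0 - 28)) - 1*(-3336792) = (269 + (0 - 28)² + 697*(0 - 28)) + 3336792 = (269 + (-28)² + 697*(-28)) + 3336792 = (269 + 784 - 19516) + 3336792 = -18463 + 3336792 = 3318329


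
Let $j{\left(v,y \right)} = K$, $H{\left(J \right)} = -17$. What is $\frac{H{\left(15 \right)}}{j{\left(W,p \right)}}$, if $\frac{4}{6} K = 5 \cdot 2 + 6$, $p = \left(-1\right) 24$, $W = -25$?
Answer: $- \frac{17}{24} \approx -0.70833$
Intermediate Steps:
$p = -24$
$K = 24$ ($K = \frac{3 \left(5 \cdot 2 + 6\right)}{2} = \frac{3 \left(10 + 6\right)}{2} = \frac{3}{2} \cdot 16 = 24$)
$j{\left(v,y \right)} = 24$
$\frac{H{\left(15 \right)}}{j{\left(W,p \right)}} = - \frac{17}{24}$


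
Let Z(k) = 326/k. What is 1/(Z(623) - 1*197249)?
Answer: -623/122885801 ≈ -5.0697e-6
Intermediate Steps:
1/(Z(623) - 1*197249) = 1/(326/623 - 1*197249) = 1/(326*(1/623) - 197249) = 1/(326/623 - 197249) = 1/(-122885801/623) = -623/122885801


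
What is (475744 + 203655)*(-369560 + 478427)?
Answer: 73964130933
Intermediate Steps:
(475744 + 203655)*(-369560 + 478427) = 679399*108867 = 73964130933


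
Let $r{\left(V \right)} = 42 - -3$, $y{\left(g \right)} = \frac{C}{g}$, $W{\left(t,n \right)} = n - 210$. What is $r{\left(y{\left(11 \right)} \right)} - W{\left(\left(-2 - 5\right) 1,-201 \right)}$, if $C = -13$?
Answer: $456$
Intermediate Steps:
$W{\left(t,n \right)} = -210 + n$
$y{\left(g \right)} = - \frac{13}{g}$
$r{\left(V \right)} = 45$ ($r{\left(V \right)} = 42 + 3 = 45$)
$r{\left(y{\left(11 \right)} \right)} - W{\left(\left(-2 - 5\right) 1,-201 \right)} = 45 - \left(-210 - 201\right) = 45 - -411 = 45 + 411 = 456$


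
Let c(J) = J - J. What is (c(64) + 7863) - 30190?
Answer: -22327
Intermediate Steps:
c(J) = 0
(c(64) + 7863) - 30190 = (0 + 7863) - 30190 = 7863 - 30190 = -22327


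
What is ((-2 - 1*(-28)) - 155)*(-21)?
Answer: 2709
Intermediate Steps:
((-2 - 1*(-28)) - 155)*(-21) = ((-2 + 28) - 155)*(-21) = (26 - 155)*(-21) = -129*(-21) = 2709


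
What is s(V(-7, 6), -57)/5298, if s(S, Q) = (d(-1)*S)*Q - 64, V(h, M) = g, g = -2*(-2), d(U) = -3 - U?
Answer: 196/2649 ≈ 0.073990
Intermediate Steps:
g = 4
V(h, M) = 4
s(S, Q) = -64 - 2*Q*S (s(S, Q) = ((-3 - 1*(-1))*S)*Q - 64 = ((-3 + 1)*S)*Q - 64 = (-2*S)*Q - 64 = -2*Q*S - 64 = -64 - 2*Q*S)
s(V(-7, 6), -57)/5298 = (-64 - 2*(-57)*4)/5298 = (-64 + 456)*(1/5298) = 392*(1/5298) = 196/2649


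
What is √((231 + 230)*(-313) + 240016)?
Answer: √95723 ≈ 309.39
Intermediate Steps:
√((231 + 230)*(-313) + 240016) = √(461*(-313) + 240016) = √(-144293 + 240016) = √95723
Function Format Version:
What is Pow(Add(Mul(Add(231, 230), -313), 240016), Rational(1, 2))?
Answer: Pow(95723, Rational(1, 2)) ≈ 309.39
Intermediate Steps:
Pow(Add(Mul(Add(231, 230), -313), 240016), Rational(1, 2)) = Pow(Add(Mul(461, -313), 240016), Rational(1, 2)) = Pow(Add(-144293, 240016), Rational(1, 2)) = Pow(95723, Rational(1, 2))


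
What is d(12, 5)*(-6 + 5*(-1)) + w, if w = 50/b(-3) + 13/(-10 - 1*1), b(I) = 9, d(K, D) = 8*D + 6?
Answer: -49661/99 ≈ -501.63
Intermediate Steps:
d(K, D) = 6 + 8*D
w = 433/99 (w = 50/9 + 13/(-10 - 1*1) = 50*(1/9) + 13/(-10 - 1) = 50/9 + 13/(-11) = 50/9 + 13*(-1/11) = 50/9 - 13/11 = 433/99 ≈ 4.3737)
d(12, 5)*(-6 + 5*(-1)) + w = (6 + 8*5)*(-6 + 5*(-1)) + 433/99 = (6 + 40)*(-6 - 5) + 433/99 = 46*(-11) + 433/99 = -506 + 433/99 = -49661/99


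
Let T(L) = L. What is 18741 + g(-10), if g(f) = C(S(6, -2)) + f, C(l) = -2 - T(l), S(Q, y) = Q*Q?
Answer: 18693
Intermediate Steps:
S(Q, y) = Q²
C(l) = -2 - l
g(f) = -38 + f (g(f) = (-2 - 1*6²) + f = (-2 - 1*36) + f = (-2 - 36) + f = -38 + f)
18741 + g(-10) = 18741 + (-38 - 10) = 18741 - 48 = 18693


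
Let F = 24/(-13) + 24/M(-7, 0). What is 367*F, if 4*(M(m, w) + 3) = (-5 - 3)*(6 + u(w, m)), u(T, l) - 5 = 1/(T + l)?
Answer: -2325312/2249 ≈ -1033.9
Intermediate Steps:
u(T, l) = 5 + 1/(T + l)
M(m, w) = -15 - 2*(1 + 5*m + 5*w)/(m + w) (M(m, w) = -3 + ((-5 - 3)*(6 + (1 + 5*w + 5*m)/(w + m)))/4 = -3 + (-8*(6 + (1 + 5*m + 5*w)/(m + w)))/4 = -3 + (-48 - 8*(1 + 5*m + 5*w)/(m + w))/4 = -3 + (-12 - 2*(1 + 5*m + 5*w)/(m + w)) = -15 - 2*(1 + 5*m + 5*w)/(m + w))
F = -6336/2249 (F = 24/(-13) + 24/(((-2 - 25*(-7) - 25*0)/(-7 + 0))) = 24*(-1/13) + 24/(((-2 + 175 + 0)/(-7))) = -24/13 + 24/((-⅐*173)) = -24/13 + 24/(-173/7) = -24/13 + 24*(-7/173) = -24/13 - 168/173 = -6336/2249 ≈ -2.8173)
367*F = 367*(-6336/2249) = -2325312/2249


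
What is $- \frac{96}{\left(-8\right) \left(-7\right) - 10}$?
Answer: $- \frac{48}{23} \approx -2.087$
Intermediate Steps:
$- \frac{96}{\left(-8\right) \left(-7\right) - 10} = - \frac{96}{56 - 10} = - \frac{96}{46} = \left(-96\right) \frac{1}{46} = - \frac{48}{23}$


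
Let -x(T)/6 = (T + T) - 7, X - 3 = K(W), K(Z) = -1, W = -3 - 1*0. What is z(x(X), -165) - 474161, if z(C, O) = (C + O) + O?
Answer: -474473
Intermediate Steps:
W = -3 (W = -3 + 0 = -3)
X = 2 (X = 3 - 1 = 2)
x(T) = 42 - 12*T (x(T) = -6*((T + T) - 7) = -6*(2*T - 7) = -6*(-7 + 2*T) = 42 - 12*T)
z(C, O) = C + 2*O
z(x(X), -165) - 474161 = ((42 - 12*2) + 2*(-165)) - 474161 = ((42 - 24) - 330) - 474161 = (18 - 330) - 474161 = -312 - 474161 = -474473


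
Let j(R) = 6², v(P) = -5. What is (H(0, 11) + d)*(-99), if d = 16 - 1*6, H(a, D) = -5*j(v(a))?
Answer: 16830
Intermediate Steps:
j(R) = 36
H(a, D) = -180 (H(a, D) = -5*36 = -180)
d = 10 (d = 16 - 6 = 10)
(H(0, 11) + d)*(-99) = (-180 + 10)*(-99) = -170*(-99) = 16830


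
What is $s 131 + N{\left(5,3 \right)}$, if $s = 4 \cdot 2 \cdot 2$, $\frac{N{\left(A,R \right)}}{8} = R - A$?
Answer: $2080$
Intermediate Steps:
$N{\left(A,R \right)} = - 8 A + 8 R$ ($N{\left(A,R \right)} = 8 \left(R - A\right) = - 8 A + 8 R$)
$s = 16$ ($s = 8 \cdot 2 = 16$)
$s 131 + N{\left(5,3 \right)} = 16 \cdot 131 + \left(\left(-8\right) 5 + 8 \cdot 3\right) = 2096 + \left(-40 + 24\right) = 2096 - 16 = 2080$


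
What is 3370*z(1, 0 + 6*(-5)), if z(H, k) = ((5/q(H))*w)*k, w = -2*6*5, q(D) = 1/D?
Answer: 30330000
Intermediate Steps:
q(D) = 1/D
w = -60 (w = -12*5 = -60)
z(H, k) = -300*H*k (z(H, k) = ((5/(1/H))*(-60))*k = ((5*H)*(-60))*k = (-300*H)*k = -300*H*k)
3370*z(1, 0 + 6*(-5)) = 3370*(-300*1*(0 + 6*(-5))) = 3370*(-300*1*(0 - 30)) = 3370*(-300*1*(-30)) = 3370*9000 = 30330000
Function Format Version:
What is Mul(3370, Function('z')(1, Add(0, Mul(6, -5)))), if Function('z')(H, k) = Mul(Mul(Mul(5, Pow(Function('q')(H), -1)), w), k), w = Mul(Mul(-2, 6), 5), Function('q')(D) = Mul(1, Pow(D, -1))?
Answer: 30330000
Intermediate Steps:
Function('q')(D) = Pow(D, -1)
w = -60 (w = Mul(-12, 5) = -60)
Function('z')(H, k) = Mul(-300, H, k) (Function('z')(H, k) = Mul(Mul(Mul(5, Pow(Pow(H, -1), -1)), -60), k) = Mul(Mul(Mul(5, H), -60), k) = Mul(Mul(-300, H), k) = Mul(-300, H, k))
Mul(3370, Function('z')(1, Add(0, Mul(6, -5)))) = Mul(3370, Mul(-300, 1, Add(0, Mul(6, -5)))) = Mul(3370, Mul(-300, 1, Add(0, -30))) = Mul(3370, Mul(-300, 1, -30)) = Mul(3370, 9000) = 30330000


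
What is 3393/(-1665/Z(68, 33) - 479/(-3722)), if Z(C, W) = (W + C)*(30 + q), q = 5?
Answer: -8928523422/900773 ≈ -9912.1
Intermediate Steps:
Z(C, W) = 35*C + 35*W (Z(C, W) = (W + C)*(30 + 5) = (C + W)*35 = 35*C + 35*W)
3393/(-1665/Z(68, 33) - 479/(-3722)) = 3393/(-1665/(35*68 + 35*33) - 479/(-3722)) = 3393/(-1665/(2380 + 1155) - 479*(-1/3722)) = 3393/(-1665/3535 + 479/3722) = 3393/(-1665*1/3535 + 479/3722) = 3393/(-333/707 + 479/3722) = 3393/(-900773/2631454) = 3393*(-2631454/900773) = -8928523422/900773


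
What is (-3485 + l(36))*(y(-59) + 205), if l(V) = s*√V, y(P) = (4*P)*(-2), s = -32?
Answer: -2489329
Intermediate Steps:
y(P) = -8*P
l(V) = -32*√V
(-3485 + l(36))*(y(-59) + 205) = (-3485 - 32*√36)*(-8*(-59) + 205) = (-3485 - 32*6)*(472 + 205) = (-3485 - 192)*677 = -3677*677 = -2489329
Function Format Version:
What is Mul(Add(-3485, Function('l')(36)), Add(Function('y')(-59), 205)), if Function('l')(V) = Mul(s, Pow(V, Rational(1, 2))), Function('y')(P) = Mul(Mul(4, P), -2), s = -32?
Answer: -2489329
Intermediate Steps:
Function('y')(P) = Mul(-8, P)
Function('l')(V) = Mul(-32, Pow(V, Rational(1, 2)))
Mul(Add(-3485, Function('l')(36)), Add(Function('y')(-59), 205)) = Mul(Add(-3485, Mul(-32, Pow(36, Rational(1, 2)))), Add(Mul(-8, -59), 205)) = Mul(Add(-3485, Mul(-32, 6)), Add(472, 205)) = Mul(Add(-3485, -192), 677) = Mul(-3677, 677) = -2489329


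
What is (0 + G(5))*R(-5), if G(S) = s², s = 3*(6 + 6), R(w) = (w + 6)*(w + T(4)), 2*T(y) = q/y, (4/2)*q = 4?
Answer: -6156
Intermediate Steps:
q = 2 (q = (½)*4 = 2)
T(y) = 1/y (T(y) = (2/y)/2 = 1/y)
R(w) = (6 + w)*(¼ + w) (R(w) = (w + 6)*(w + 1/4) = (6 + w)*(w + ¼) = (6 + w)*(¼ + w))
s = 36 (s = 3*12 = 36)
G(S) = 1296 (G(S) = 36² = 1296)
(0 + G(5))*R(-5) = (0 + 1296)*(3/2 + (-5)² + (25/4)*(-5)) = 1296*(3/2 + 25 - 125/4) = 1296*(-19/4) = -6156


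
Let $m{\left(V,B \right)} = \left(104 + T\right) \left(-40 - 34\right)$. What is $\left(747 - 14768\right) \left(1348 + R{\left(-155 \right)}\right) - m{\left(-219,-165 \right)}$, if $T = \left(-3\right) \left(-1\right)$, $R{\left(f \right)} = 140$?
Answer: $-20855330$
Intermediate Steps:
$T = 3$
$m{\left(V,B \right)} = -7918$ ($m{\left(V,B \right)} = \left(104 + 3\right) \left(-40 - 34\right) = 107 \left(-40 - 34\right) = 107 \left(-74\right) = -7918$)
$\left(747 - 14768\right) \left(1348 + R{\left(-155 \right)}\right) - m{\left(-219,-165 \right)} = \left(747 - 14768\right) \left(1348 + 140\right) - -7918 = \left(-14021\right) 1488 + 7918 = -20863248 + 7918 = -20855330$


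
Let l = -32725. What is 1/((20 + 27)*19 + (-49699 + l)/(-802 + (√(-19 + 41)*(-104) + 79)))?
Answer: 313898413/340321147521 + 8572096*√22/340321147521 ≈ 0.0010405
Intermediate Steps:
1/((20 + 27)*19 + (-49699 + l)/(-802 + (√(-19 + 41)*(-104) + 79))) = 1/((20 + 27)*19 + (-49699 - 32725)/(-802 + (√(-19 + 41)*(-104) + 79))) = 1/(47*19 - 82424/(-802 + (√22*(-104) + 79))) = 1/(893 - 82424/(-802 + (-104*√22 + 79))) = 1/(893 - 82424/(-802 + (79 - 104*√22))) = 1/(893 - 82424/(-723 - 104*√22))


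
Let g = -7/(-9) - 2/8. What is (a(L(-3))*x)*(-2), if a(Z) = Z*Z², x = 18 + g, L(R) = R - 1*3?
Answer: 8004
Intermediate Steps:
g = 19/36 (g = -7*(-⅑) - 2*⅛ = 7/9 - ¼ = 19/36 ≈ 0.52778)
L(R) = -3 + R (L(R) = R - 3 = -3 + R)
x = 667/36 (x = 18 + 19/36 = 667/36 ≈ 18.528)
a(Z) = Z³
(a(L(-3))*x)*(-2) = ((-3 - 3)³*(667/36))*(-2) = ((-6)³*(667/36))*(-2) = -216*667/36*(-2) = -4002*(-2) = 8004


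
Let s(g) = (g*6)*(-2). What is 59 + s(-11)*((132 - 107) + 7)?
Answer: 4283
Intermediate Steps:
s(g) = -12*g (s(g) = (6*g)*(-2) = -12*g)
59 + s(-11)*((132 - 107) + 7) = 59 + (-12*(-11))*((132 - 107) + 7) = 59 + 132*(25 + 7) = 59 + 132*32 = 59 + 4224 = 4283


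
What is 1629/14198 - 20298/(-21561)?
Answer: 107771291/102041026 ≈ 1.0562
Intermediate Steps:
1629/14198 - 20298/(-21561) = 1629*(1/14198) - 20298*(-1/21561) = 1629/14198 + 6766/7187 = 107771291/102041026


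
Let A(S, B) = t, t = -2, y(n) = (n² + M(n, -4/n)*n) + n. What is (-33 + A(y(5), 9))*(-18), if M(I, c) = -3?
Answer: 630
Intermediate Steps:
y(n) = n² - 2*n (y(n) = (n² - 3*n) + n = n² - 2*n)
A(S, B) = -2
(-33 + A(y(5), 9))*(-18) = (-33 - 2)*(-18) = -35*(-18) = 630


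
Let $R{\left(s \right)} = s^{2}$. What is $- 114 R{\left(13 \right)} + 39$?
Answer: $-19227$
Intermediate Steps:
$- 114 R{\left(13 \right)} + 39 = - 114 \cdot 13^{2} + 39 = \left(-114\right) 169 + 39 = -19266 + 39 = -19227$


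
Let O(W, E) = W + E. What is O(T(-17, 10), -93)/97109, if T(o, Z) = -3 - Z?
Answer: -106/97109 ≈ -0.0010916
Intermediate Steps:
O(W, E) = E + W
O(T(-17, 10), -93)/97109 = (-93 + (-3 - 1*10))/97109 = (-93 + (-3 - 10))*(1/97109) = (-93 - 13)*(1/97109) = -106*1/97109 = -106/97109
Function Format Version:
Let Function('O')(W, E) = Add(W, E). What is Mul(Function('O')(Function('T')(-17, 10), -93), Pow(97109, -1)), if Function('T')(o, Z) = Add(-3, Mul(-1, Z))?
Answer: Rational(-106, 97109) ≈ -0.0010916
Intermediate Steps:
Function('O')(W, E) = Add(E, W)
Mul(Function('O')(Function('T')(-17, 10), -93), Pow(97109, -1)) = Mul(Add(-93, Add(-3, Mul(-1, 10))), Pow(97109, -1)) = Mul(Add(-93, Add(-3, -10)), Rational(1, 97109)) = Mul(Add(-93, -13), Rational(1, 97109)) = Mul(-106, Rational(1, 97109)) = Rational(-106, 97109)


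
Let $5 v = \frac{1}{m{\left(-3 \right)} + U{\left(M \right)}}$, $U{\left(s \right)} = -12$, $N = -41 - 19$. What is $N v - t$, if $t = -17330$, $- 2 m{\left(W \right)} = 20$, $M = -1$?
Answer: $\frac{190636}{11} \approx 17331.0$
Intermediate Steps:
$m{\left(W \right)} = -10$ ($m{\left(W \right)} = \left(- \frac{1}{2}\right) 20 = -10$)
$N = -60$
$v = - \frac{1}{110}$ ($v = \frac{1}{5 \left(-10 - 12\right)} = \frac{1}{5 \left(-22\right)} = \frac{1}{5} \left(- \frac{1}{22}\right) = - \frac{1}{110} \approx -0.0090909$)
$N v - t = \left(-60\right) \left(- \frac{1}{110}\right) - -17330 = \frac{6}{11} + 17330 = \frac{190636}{11}$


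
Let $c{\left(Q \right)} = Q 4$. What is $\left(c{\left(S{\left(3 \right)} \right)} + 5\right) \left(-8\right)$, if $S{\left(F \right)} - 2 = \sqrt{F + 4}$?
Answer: $-104 - 32 \sqrt{7} \approx -188.66$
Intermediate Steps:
$S{\left(F \right)} = 2 + \sqrt{4 + F}$ ($S{\left(F \right)} = 2 + \sqrt{F + 4} = 2 + \sqrt{4 + F}$)
$c{\left(Q \right)} = 4 Q$
$\left(c{\left(S{\left(3 \right)} \right)} + 5\right) \left(-8\right) = \left(4 \left(2 + \sqrt{4 + 3}\right) + 5\right) \left(-8\right) = \left(4 \left(2 + \sqrt{7}\right) + 5\right) \left(-8\right) = \left(\left(8 + 4 \sqrt{7}\right) + 5\right) \left(-8\right) = \left(13 + 4 \sqrt{7}\right) \left(-8\right) = -104 - 32 \sqrt{7}$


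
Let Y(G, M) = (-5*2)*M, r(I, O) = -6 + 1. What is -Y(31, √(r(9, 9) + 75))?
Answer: 10*√70 ≈ 83.666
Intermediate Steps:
r(I, O) = -5
Y(G, M) = -10*M
-Y(31, √(r(9, 9) + 75)) = -(-10)*√(-5 + 75) = -(-10)*√70 = 10*√70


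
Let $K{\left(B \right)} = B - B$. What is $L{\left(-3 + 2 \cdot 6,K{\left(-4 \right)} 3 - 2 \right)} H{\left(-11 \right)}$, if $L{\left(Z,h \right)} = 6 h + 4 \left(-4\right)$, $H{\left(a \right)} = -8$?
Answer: $224$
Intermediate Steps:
$K{\left(B \right)} = 0$
$L{\left(Z,h \right)} = -16 + 6 h$ ($L{\left(Z,h \right)} = 6 h - 16 = -16 + 6 h$)
$L{\left(-3 + 2 \cdot 6,K{\left(-4 \right)} 3 - 2 \right)} H{\left(-11 \right)} = \left(-16 + 6 \left(0 \cdot 3 - 2\right)\right) \left(-8\right) = \left(-16 + 6 \left(0 - 2\right)\right) \left(-8\right) = \left(-16 + 6 \left(-2\right)\right) \left(-8\right) = \left(-16 - 12\right) \left(-8\right) = \left(-28\right) \left(-8\right) = 224$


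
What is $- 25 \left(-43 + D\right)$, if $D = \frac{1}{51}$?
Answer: $\frac{54800}{51} \approx 1074.5$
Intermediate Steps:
$D = \frac{1}{51} \approx 0.019608$
$- 25 \left(-43 + D\right) = - 25 \left(-43 + \frac{1}{51}\right) = \left(-25\right) \left(- \frac{2192}{51}\right) = \frac{54800}{51}$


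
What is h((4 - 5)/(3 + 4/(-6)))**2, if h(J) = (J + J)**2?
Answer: 1296/2401 ≈ 0.53977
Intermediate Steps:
h(J) = 4*J**2 (h(J) = (2*J)**2 = 4*J**2)
h((4 - 5)/(3 + 4/(-6)))**2 = (4*((4 - 5)/(3 + 4/(-6)))**2)**2 = (4*(-1/(3 + 4*(-1/6)))**2)**2 = (4*(-1/(3 - 2/3))**2)**2 = (4*(-1/7/3)**2)**2 = (4*(-1*3/7)**2)**2 = (4*(-3/7)**2)**2 = (4*(9/49))**2 = (36/49)**2 = 1296/2401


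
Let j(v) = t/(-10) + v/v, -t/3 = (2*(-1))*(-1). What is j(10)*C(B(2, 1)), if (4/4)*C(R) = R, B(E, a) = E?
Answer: 16/5 ≈ 3.2000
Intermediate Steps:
C(R) = R
t = -6 (t = -3*2*(-1)*(-1) = -(-6)*(-1) = -3*2 = -6)
j(v) = 8/5 (j(v) = -6/(-10) + v/v = -6*(-1/10) + 1 = 3/5 + 1 = 8/5)
j(10)*C(B(2, 1)) = (8/5)*2 = 16/5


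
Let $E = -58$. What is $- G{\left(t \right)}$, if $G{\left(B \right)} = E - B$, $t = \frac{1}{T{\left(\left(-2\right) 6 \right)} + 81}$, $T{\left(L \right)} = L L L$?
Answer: $\frac{95525}{1647} \approx 57.999$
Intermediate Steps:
$T{\left(L \right)} = L^{3}$ ($T{\left(L \right)} = L^{2} L = L^{3}$)
$t = - \frac{1}{1647}$ ($t = \frac{1}{\left(\left(-2\right) 6\right)^{3} + 81} = \frac{1}{\left(-12\right)^{3} + 81} = \frac{1}{-1728 + 81} = \frac{1}{-1647} = - \frac{1}{1647} \approx -0.00060716$)
$G{\left(B \right)} = -58 - B$
$- G{\left(t \right)} = - (-58 - - \frac{1}{1647}) = - (-58 + \frac{1}{1647}) = \left(-1\right) \left(- \frac{95525}{1647}\right) = \frac{95525}{1647}$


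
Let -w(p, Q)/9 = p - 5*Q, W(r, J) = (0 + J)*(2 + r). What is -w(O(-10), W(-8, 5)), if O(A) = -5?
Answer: 1305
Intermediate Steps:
W(r, J) = J*(2 + r)
w(p, Q) = -9*p + 45*Q (w(p, Q) = -9*(p - 5*Q) = -9*p + 45*Q)
-w(O(-10), W(-8, 5)) = -(-9*(-5) + 45*(5*(2 - 8))) = -(45 + 45*(5*(-6))) = -(45 + 45*(-30)) = -(45 - 1350) = -1*(-1305) = 1305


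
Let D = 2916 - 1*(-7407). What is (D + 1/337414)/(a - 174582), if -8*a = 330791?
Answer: -13932498892/291432401029 ≈ -0.047807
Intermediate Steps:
a = -330791/8 (a = -⅛*330791 = -330791/8 ≈ -41349.)
D = 10323 (D = 2916 + 7407 = 10323)
(D + 1/337414)/(a - 174582) = (10323 + 1/337414)/(-330791/8 - 174582) = (10323 + 1/337414)/(-1727447/8) = (3483124723/337414)*(-8/1727447) = -13932498892/291432401029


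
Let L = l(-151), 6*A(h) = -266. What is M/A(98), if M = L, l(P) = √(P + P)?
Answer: -3*I*√302/133 ≈ -0.39199*I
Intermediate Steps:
A(h) = -133/3 (A(h) = (⅙)*(-266) = -133/3)
l(P) = √2*√P (l(P) = √(2*P) = √2*√P)
L = I*√302 (L = √2*√(-151) = √2*(I*√151) = I*√302 ≈ 17.378*I)
M = I*√302 ≈ 17.378*I
M/A(98) = (I*√302)/(-133/3) = (I*√302)*(-3/133) = -3*I*√302/133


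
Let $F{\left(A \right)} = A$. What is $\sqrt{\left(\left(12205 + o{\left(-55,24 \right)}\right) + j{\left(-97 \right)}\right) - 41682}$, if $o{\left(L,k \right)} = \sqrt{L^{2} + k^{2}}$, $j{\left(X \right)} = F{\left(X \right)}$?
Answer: $\sqrt{-29574 + \sqrt{3601}} \approx 171.8 i$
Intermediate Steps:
$j{\left(X \right)} = X$
$\sqrt{\left(\left(12205 + o{\left(-55,24 \right)}\right) + j{\left(-97 \right)}\right) - 41682} = \sqrt{\left(\left(12205 + \sqrt{\left(-55\right)^{2} + 24^{2}}\right) - 97\right) - 41682} = \sqrt{\left(\left(12205 + \sqrt{3025 + 576}\right) - 97\right) - 41682} = \sqrt{\left(\left(12205 + \sqrt{3601}\right) - 97\right) - 41682} = \sqrt{\left(12108 + \sqrt{3601}\right) - 41682} = \sqrt{-29574 + \sqrt{3601}}$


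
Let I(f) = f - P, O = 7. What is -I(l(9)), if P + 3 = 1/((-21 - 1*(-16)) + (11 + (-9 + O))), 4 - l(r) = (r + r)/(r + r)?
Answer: -23/4 ≈ -5.7500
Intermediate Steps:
l(r) = 3 (l(r) = 4 - (r + r)/(r + r) = 4 - 2*r/(2*r) = 4 - 2*r*1/(2*r) = 4 - 1*1 = 4 - 1 = 3)
P = -11/4 (P = -3 + 1/((-21 - 1*(-16)) + (11 + (-9 + 7))) = -3 + 1/((-21 + 16) + (11 - 2)) = -3 + 1/(-5 + 9) = -3 + 1/4 = -3 + ¼ = -11/4 ≈ -2.7500)
I(f) = 11/4 + f (I(f) = f - 1*(-11/4) = f + 11/4 = 11/4 + f)
-I(l(9)) = -(11/4 + 3) = -1*23/4 = -23/4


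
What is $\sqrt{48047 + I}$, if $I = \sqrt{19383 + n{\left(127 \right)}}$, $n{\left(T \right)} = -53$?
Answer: $\sqrt{48047 + \sqrt{19330}} \approx 219.51$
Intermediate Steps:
$I = \sqrt{19330}$ ($I = \sqrt{19383 - 53} = \sqrt{19330} \approx 139.03$)
$\sqrt{48047 + I} = \sqrt{48047 + \sqrt{19330}}$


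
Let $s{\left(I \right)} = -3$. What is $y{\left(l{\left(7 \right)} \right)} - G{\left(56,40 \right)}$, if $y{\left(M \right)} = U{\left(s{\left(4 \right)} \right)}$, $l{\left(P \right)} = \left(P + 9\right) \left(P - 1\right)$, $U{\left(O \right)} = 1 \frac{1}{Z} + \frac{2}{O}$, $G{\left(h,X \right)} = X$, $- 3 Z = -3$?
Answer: $- \frac{119}{3} \approx -39.667$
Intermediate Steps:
$Z = 1$ ($Z = \left(- \frac{1}{3}\right) \left(-3\right) = 1$)
$U{\left(O \right)} = 1 + \frac{2}{O}$ ($U{\left(O \right)} = 1 \cdot 1^{-1} + \frac{2}{O} = 1 \cdot 1 + \frac{2}{O} = 1 + \frac{2}{O}$)
$l{\left(P \right)} = \left(-1 + P\right) \left(9 + P\right)$ ($l{\left(P \right)} = \left(9 + P\right) \left(-1 + P\right) = \left(-1 + P\right) \left(9 + P\right)$)
$y{\left(M \right)} = \frac{1}{3}$ ($y{\left(M \right)} = \frac{2 - 3}{-3} = \left(- \frac{1}{3}\right) \left(-1\right) = \frac{1}{3}$)
$y{\left(l{\left(7 \right)} \right)} - G{\left(56,40 \right)} = \frac{1}{3} - 40 = - \frac{119}{3}$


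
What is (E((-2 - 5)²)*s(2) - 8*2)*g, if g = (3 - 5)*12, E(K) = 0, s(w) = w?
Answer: 384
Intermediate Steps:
g = -24 (g = -2*12 = -24)
(E((-2 - 5)²)*s(2) - 8*2)*g = (0*2 - 8*2)*(-24) = (0 - 16)*(-24) = -16*(-24) = 384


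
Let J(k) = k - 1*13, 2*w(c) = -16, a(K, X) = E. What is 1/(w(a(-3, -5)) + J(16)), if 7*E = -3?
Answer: -1/5 ≈ -0.20000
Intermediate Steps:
E = -3/7 (E = (1/7)*(-3) = -3/7 ≈ -0.42857)
a(K, X) = -3/7
w(c) = -8 (w(c) = (1/2)*(-16) = -8)
J(k) = -13 + k (J(k) = k - 13 = -13 + k)
1/(w(a(-3, -5)) + J(16)) = 1/(-8 + (-13 + 16)) = 1/(-8 + 3) = 1/(-5) = -1/5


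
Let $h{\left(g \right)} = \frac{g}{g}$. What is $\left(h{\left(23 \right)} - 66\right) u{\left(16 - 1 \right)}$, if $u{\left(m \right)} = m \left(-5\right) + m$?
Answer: $3900$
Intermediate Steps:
$h{\left(g \right)} = 1$
$u{\left(m \right)} = - 4 m$ ($u{\left(m \right)} = - 5 m + m = - 4 m$)
$\left(h{\left(23 \right)} - 66\right) u{\left(16 - 1 \right)} = \left(1 - 66\right) \left(- 4 \left(16 - 1\right)\right) = \left(1 - 66\right) \left(\left(-4\right) 15\right) = \left(-65\right) \left(-60\right) = 3900$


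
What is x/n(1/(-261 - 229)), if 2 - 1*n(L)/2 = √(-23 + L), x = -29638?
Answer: -14522620/13231 - 1763461*I*√390/13231 ≈ -1097.6 - 2632.1*I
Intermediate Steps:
n(L) = 4 - 2*√(-23 + L)
x/n(1/(-261 - 229)) = -29638/(4 - 2*√(-23 + 1/(-261 - 229))) = -29638/(4 - 2*√(-23 + 1/(-490))) = -29638/(4 - 2*√(-23 - 1/490)) = -29638/(4 - 17*I*√390/35)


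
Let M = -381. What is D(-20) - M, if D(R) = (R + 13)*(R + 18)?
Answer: 395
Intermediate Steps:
D(R) = (13 + R)*(18 + R)
D(-20) - M = (234 + (-20)² + 31*(-20)) - 1*(-381) = (234 + 400 - 620) + 381 = 14 + 381 = 395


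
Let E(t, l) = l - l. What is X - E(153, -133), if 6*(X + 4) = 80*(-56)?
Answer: -2252/3 ≈ -750.67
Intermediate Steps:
E(t, l) = 0
X = -2252/3 (X = -4 + (80*(-56))/6 = -4 + (⅙)*(-4480) = -4 - 2240/3 = -2252/3 ≈ -750.67)
X - E(153, -133) = -2252/3 - 1*0 = -2252/3 + 0 = -2252/3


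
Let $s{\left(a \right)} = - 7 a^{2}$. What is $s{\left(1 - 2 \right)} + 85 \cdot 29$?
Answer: $2458$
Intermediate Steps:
$s{\left(1 - 2 \right)} + 85 \cdot 29 = - 7 \left(1 - 2\right)^{2} + 85 \cdot 29 = - 7 \left(1 - 2\right)^{2} + 2465 = - 7 \left(-1\right)^{2} + 2465 = \left(-7\right) 1 + 2465 = -7 + 2465 = 2458$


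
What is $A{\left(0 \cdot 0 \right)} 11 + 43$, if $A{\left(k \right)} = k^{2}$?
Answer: $43$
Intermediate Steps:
$A{\left(0 \cdot 0 \right)} 11 + 43 = \left(0 \cdot 0\right)^{2} \cdot 11 + 43 = 0^{2} \cdot 11 + 43 = 0 \cdot 11 + 43 = 0 + 43 = 43$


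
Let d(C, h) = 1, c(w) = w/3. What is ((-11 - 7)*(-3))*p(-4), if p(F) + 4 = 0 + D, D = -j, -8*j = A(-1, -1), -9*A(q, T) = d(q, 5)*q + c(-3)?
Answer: -429/2 ≈ -214.50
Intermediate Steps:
c(w) = w/3 (c(w) = w*(⅓) = w/3)
A(q, T) = ⅑ - q/9 (A(q, T) = -(1*q + (⅓)*(-3))/9 = -(q - 1)/9 = -(-1 + q)/9 = ⅑ - q/9)
j = -1/36 (j = -(⅑ - ⅑*(-1))/8 = -(⅑ + ⅑)/8 = -⅛*2/9 = -1/36 ≈ -0.027778)
D = 1/36 (D = -1*(-1/36) = 1/36 ≈ 0.027778)
p(F) = -143/36 (p(F) = -4 + (0 + 1/36) = -4 + 1/36 = -143/36)
((-11 - 7)*(-3))*p(-4) = ((-11 - 7)*(-3))*(-143/36) = -18*(-3)*(-143/36) = 54*(-143/36) = -429/2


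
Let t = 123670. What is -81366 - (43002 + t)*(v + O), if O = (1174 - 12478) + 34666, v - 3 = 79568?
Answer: -17156130342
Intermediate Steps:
v = 79571 (v = 3 + 79568 = 79571)
O = 23362 (O = -11304 + 34666 = 23362)
-81366 - (43002 + t)*(v + O) = -81366 - (43002 + 123670)*(79571 + 23362) = -81366 - 166672*102933 = -81366 - 1*17156048976 = -81366 - 17156048976 = -17156130342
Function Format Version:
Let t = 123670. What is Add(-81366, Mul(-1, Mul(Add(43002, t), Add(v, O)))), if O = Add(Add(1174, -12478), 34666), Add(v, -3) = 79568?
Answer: -17156130342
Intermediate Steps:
v = 79571 (v = Add(3, 79568) = 79571)
O = 23362 (O = Add(-11304, 34666) = 23362)
Add(-81366, Mul(-1, Mul(Add(43002, t), Add(v, O)))) = Add(-81366, Mul(-1, Mul(Add(43002, 123670), Add(79571, 23362)))) = Add(-81366, Mul(-1, Mul(166672, 102933))) = Add(-81366, Mul(-1, 17156048976)) = Add(-81366, -17156048976) = -17156130342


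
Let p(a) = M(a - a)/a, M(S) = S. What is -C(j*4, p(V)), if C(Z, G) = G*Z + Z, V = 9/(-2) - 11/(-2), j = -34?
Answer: 136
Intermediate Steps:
V = 1 (V = 9*(-½) - 11*(-½) = -9/2 + 11/2 = 1)
p(a) = 0 (p(a) = (a - a)/a = 0/a = 0)
C(Z, G) = Z + G*Z
-C(j*4, p(V)) = -(-34*4)*(1 + 0) = -(-136) = -1*(-136) = 136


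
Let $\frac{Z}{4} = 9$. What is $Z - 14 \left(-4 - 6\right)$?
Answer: $176$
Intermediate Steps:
$Z = 36$ ($Z = 4 \cdot 9 = 36$)
$Z - 14 \left(-4 - 6\right) = 36 - 14 \left(-4 - 6\right) = 36 - -140 = 36 + 140 = 176$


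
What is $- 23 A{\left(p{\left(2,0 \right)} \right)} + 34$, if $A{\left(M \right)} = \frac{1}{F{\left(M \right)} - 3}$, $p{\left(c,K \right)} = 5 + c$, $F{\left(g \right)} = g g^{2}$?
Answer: $\frac{11537}{340} \approx 33.932$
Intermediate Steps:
$F{\left(g \right)} = g^{3}$
$A{\left(M \right)} = \frac{1}{-3 + M^{3}}$ ($A{\left(M \right)} = \frac{1}{M^{3} - 3} = \frac{1}{-3 + M^{3}}$)
$- 23 A{\left(p{\left(2,0 \right)} \right)} + 34 = - \frac{23}{-3 + \left(5 + 2\right)^{3}} + 34 = - \frac{23}{-3 + 7^{3}} + 34 = - \frac{23}{-3 + 343} + 34 = - \frac{23}{340} + 34 = \frac{11537}{340}$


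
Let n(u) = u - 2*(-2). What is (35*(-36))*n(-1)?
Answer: -3780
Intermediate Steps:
n(u) = 4 + u (n(u) = u + 4 = 4 + u)
(35*(-36))*n(-1) = (35*(-36))*(4 - 1) = -1260*3 = -3780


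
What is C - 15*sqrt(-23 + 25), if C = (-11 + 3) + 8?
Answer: -15*sqrt(2) ≈ -21.213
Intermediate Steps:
C = 0 (C = -8 + 8 = 0)
C - 15*sqrt(-23 + 25) = 0 - 15*sqrt(-23 + 25) = 0 - 15*sqrt(2) = -15*sqrt(2)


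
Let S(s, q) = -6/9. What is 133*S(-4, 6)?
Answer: -266/3 ≈ -88.667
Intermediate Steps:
S(s, q) = -2/3 (S(s, q) = -6*1/9 = -2/3)
133*S(-4, 6) = 133*(-2/3) = -266/3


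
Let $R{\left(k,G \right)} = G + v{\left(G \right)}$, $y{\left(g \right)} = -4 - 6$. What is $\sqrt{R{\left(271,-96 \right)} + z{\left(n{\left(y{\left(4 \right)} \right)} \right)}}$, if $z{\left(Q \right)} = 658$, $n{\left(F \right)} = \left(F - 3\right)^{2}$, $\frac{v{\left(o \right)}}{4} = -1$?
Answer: $3 \sqrt{62} \approx 23.622$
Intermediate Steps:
$v{\left(o \right)} = -4$ ($v{\left(o \right)} = 4 \left(-1\right) = -4$)
$y{\left(g \right)} = -10$ ($y{\left(g \right)} = -4 - 6 = -10$)
$R{\left(k,G \right)} = -4 + G$ ($R{\left(k,G \right)} = G - 4 = -4 + G$)
$n{\left(F \right)} = \left(-3 + F\right)^{2}$
$\sqrt{R{\left(271,-96 \right)} + z{\left(n{\left(y{\left(4 \right)} \right)} \right)}} = \sqrt{\left(-4 - 96\right) + 658} = \sqrt{-100 + 658} = \sqrt{558} = 3 \sqrt{62}$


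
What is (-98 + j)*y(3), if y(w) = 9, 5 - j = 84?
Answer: -1593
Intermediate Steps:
j = -79 (j = 5 - 1*84 = 5 - 84 = -79)
(-98 + j)*y(3) = (-98 - 79)*9 = -177*9 = -1593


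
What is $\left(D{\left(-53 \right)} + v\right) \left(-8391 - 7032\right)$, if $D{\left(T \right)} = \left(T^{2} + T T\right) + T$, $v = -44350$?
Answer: $598181055$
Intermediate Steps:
$D{\left(T \right)} = T + 2 T^{2}$ ($D{\left(T \right)} = \left(T^{2} + T^{2}\right) + T = 2 T^{2} + T = T + 2 T^{2}$)
$\left(D{\left(-53 \right)} + v\right) \left(-8391 - 7032\right) = \left(- 53 \left(1 + 2 \left(-53\right)\right) - 44350\right) \left(-8391 - 7032\right) = \left(- 53 \left(1 - 106\right) - 44350\right) \left(-15423\right) = \left(\left(-53\right) \left(-105\right) - 44350\right) \left(-15423\right) = \left(5565 - 44350\right) \left(-15423\right) = \left(-38785\right) \left(-15423\right) = 598181055$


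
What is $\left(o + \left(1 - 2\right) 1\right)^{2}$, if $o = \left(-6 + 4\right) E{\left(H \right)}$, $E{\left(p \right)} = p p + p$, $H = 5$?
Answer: $3721$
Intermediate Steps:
$E{\left(p \right)} = p + p^{2}$ ($E{\left(p \right)} = p^{2} + p = p + p^{2}$)
$o = -60$ ($o = \left(-6 + 4\right) 5 \left(1 + 5\right) = - 2 \cdot 5 \cdot 6 = \left(-2\right) 30 = -60$)
$\left(o + \left(1 - 2\right) 1\right)^{2} = \left(-60 + \left(1 - 2\right) 1\right)^{2} = \left(-60 - 1\right)^{2} = \left(-61\right)^{2} = 3721$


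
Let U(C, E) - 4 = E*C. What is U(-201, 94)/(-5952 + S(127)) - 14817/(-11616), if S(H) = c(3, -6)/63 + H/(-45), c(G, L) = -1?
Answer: 489457621/110045408 ≈ 4.4478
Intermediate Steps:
U(C, E) = 4 + C*E (U(C, E) = 4 + E*C = 4 + C*E)
S(H) = -1/63 - H/45 (S(H) = -1/63 + H/(-45) = -1*1/63 + H*(-1/45) = -1/63 - H/45)
U(-201, 94)/(-5952 + S(127)) - 14817/(-11616) = (4 - 201*94)/(-5952 + (-1/63 - 1/45*127)) - 14817/(-11616) = (4 - 18894)/(-5952 + (-1/63 - 127/45)) - 14817*(-1/11616) = -18890/(-5952 - 298/105) + 449/352 = -18890/(-625258/105) + 449/352 = -18890*(-105/625258) + 449/352 = 991725/312629 + 449/352 = 489457621/110045408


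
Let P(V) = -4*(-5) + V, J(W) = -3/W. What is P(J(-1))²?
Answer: 529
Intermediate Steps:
P(V) = 20 + V
P(J(-1))² = (20 - 3/(-1))² = (20 - 3*(-1))² = (20 + 3)² = 23² = 529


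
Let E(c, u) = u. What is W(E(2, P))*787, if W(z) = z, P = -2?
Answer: -1574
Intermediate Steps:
W(E(2, P))*787 = -2*787 = -1574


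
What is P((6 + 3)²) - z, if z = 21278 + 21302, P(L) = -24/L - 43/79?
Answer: -90824933/2133 ≈ -42581.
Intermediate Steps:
P(L) = -43/79 - 24/L (P(L) = -24/L - 43*1/79 = -24/L - 43/79 = -43/79 - 24/L)
z = 42580
P((6 + 3)²) - z = (-43/79 - 24/(6 + 3)²) - 1*42580 = (-43/79 - 24/(9²)) - 42580 = (-43/79 - 24/81) - 42580 = (-43/79 - 24*1/81) - 42580 = (-43/79 - 8/27) - 42580 = -1793/2133 - 42580 = -90824933/2133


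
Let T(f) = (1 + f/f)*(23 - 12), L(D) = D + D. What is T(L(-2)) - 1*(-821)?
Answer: 843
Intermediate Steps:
L(D) = 2*D
T(f) = 22 (T(f) = (1 + 1)*11 = 2*11 = 22)
T(L(-2)) - 1*(-821) = 22 - 1*(-821) = 22 + 821 = 843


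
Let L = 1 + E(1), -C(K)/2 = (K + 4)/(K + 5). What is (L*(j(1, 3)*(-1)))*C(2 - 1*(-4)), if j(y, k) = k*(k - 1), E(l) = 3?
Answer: 480/11 ≈ 43.636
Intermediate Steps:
j(y, k) = k*(-1 + k)
C(K) = -2*(4 + K)/(5 + K) (C(K) = -2*(K + 4)/(K + 5) = -2*(4 + K)/(5 + K))
L = 4 (L = 1 + 3 = 4)
(L*(j(1, 3)*(-1)))*C(2 - 1*(-4)) = (4*((3*(-1 + 3))*(-1)))*(2*(-4 - (2 - 1*(-4)))/(5 + (2 - 1*(-4)))) = (4*((3*2)*(-1)))*(2*(-4 - (2 + 4))/(5 + (2 + 4))) = (4*(6*(-1)))*(2*(-4 - 1*6)/(5 + 6)) = (4*(-6))*(2*(-4 - 6)/11) = -48*(-10)/11 = -24*(-20/11) = 480/11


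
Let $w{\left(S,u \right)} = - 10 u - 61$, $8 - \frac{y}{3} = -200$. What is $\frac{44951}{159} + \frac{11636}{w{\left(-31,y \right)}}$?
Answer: $\frac{281386127}{1001859} \approx 280.86$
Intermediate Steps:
$y = 624$ ($y = 24 - -600 = 24 + 600 = 624$)
$w{\left(S,u \right)} = -61 - 10 u$
$\frac{44951}{159} + \frac{11636}{w{\left(-31,y \right)}} = \frac{44951}{159} + \frac{11636}{-61 - 6240} = 44951 \cdot \frac{1}{159} + \frac{11636}{-61 - 6240} = \frac{44951}{159} + \frac{11636}{-6301} = \frac{44951}{159} + 11636 \left(- \frac{1}{6301}\right) = \frac{44951}{159} - \frac{11636}{6301} = \frac{281386127}{1001859}$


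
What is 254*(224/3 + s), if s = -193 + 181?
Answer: 47752/3 ≈ 15917.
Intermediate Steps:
s = -12
254*(224/3 + s) = 254*(224/3 - 12) = 254*(188/3) = 47752/3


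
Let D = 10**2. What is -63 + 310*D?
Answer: 30937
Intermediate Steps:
D = 100
-63 + 310*D = -63 + 310*100 = -63 + 31000 = 30937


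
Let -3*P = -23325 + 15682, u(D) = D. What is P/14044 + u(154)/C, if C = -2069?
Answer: 9325039/87171108 ≈ 0.10697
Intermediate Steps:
P = 7643/3 (P = -(-23325 + 15682)/3 = -⅓*(-7643) = 7643/3 ≈ 2547.7)
P/14044 + u(154)/C = (7643/3)/14044 + 154/(-2069) = (7643/3)*(1/14044) + 154*(-1/2069) = 7643/42132 - 154/2069 = 9325039/87171108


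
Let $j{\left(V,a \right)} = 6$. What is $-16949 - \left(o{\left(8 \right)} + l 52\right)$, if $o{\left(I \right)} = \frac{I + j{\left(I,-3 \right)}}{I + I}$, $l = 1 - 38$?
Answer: $- \frac{120207}{8} \approx -15026.0$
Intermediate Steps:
$l = -37$ ($l = 1 - 38 = -37$)
$o{\left(I \right)} = \frac{6 + I}{2 I}$ ($o{\left(I \right)} = \frac{I + 6}{I + I} = \frac{6 + I}{2 I}$)
$-16949 - \left(o{\left(8 \right)} + l 52\right) = -16949 - \left(\frac{6 + 8}{2 \cdot 8} - 1924\right) = -16949 - \left(\frac{1}{2} \cdot \frac{1}{8} \cdot 14 - 1924\right) = -16949 - \left(\frac{7}{8} - 1924\right) = -16949 - - \frac{15385}{8} = -16949 + \frac{15385}{8} = - \frac{120207}{8}$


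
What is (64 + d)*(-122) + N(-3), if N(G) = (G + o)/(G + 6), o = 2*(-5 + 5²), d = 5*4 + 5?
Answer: -32537/3 ≈ -10846.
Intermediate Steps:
d = 25 (d = 20 + 5 = 25)
o = 40 (o = 2*(-5 + 25) = 2*20 = 40)
N(G) = (40 + G)/(6 + G) (N(G) = (G + 40)/(G + 6) = (40 + G)/(6 + G))
(64 + d)*(-122) + N(-3) = (64 + 25)*(-122) + (40 - 3)/(6 - 3) = 89*(-122) + 37/3 = -10858 + (⅓)*37 = -10858 + 37/3 = -32537/3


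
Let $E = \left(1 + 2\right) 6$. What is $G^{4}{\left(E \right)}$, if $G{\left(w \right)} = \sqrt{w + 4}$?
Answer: $484$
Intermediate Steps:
$E = 18$ ($E = 3 \cdot 6 = 18$)
$G{\left(w \right)} = \sqrt{4 + w}$
$G^{4}{\left(E \right)} = \left(\sqrt{4 + 18}\right)^{4} = \left(\sqrt{22}\right)^{4} = 484$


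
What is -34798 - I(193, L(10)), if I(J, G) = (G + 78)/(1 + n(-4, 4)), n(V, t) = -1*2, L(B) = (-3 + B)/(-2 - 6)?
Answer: -277767/8 ≈ -34721.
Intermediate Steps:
L(B) = 3/8 - B/8 (L(B) = (-3 + B)/(-8) = (-3 + B)*(-⅛) = 3/8 - B/8)
n(V, t) = -2
I(J, G) = -78 - G (I(J, G) = (G + 78)/(1 - 2) = (78 + G)/(-1) = (78 + G)*(-1) = -78 - G)
-34798 - I(193, L(10)) = -34798 - (-78 - (3/8 - ⅛*10)) = -34798 - (-78 - (3/8 - 5/4)) = -34798 - (-78 - 1*(-7/8)) = -34798 - (-78 + 7/8) = -34798 - 1*(-617/8) = -34798 + 617/8 = -277767/8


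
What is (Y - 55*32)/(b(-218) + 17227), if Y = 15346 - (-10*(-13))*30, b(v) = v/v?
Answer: 4843/8614 ≈ 0.56222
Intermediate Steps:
b(v) = 1
Y = 11446 (Y = 15346 - 130*30 = 15346 - 1*3900 = 15346 - 3900 = 11446)
(Y - 55*32)/(b(-218) + 17227) = (11446 - 55*32)/(1 + 17227) = (11446 - 1760)/17228 = 9686*(1/17228) = 4843/8614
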